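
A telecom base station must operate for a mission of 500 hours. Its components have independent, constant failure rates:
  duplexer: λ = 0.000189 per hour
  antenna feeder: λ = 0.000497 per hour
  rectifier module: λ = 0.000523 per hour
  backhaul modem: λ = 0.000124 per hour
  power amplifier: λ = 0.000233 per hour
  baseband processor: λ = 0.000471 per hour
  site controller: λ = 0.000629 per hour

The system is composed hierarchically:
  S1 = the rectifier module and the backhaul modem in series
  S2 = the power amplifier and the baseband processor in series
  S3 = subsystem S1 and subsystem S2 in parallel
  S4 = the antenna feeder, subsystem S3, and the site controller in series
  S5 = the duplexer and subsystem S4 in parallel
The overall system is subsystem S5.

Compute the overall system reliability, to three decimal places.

0.957

R(duplexer) = exp(−0.000189 × 500) = 0.90983
R(antenna feeder) = exp(−0.000497 × 500) = 0.77997
R(rectifier module) = exp(−0.000523 × 500) = 0.76990
R(backhaul modem) = exp(−0.000124 × 500) = 0.93988
R(power amplifier) = exp(−0.000233 × 500) = 0.89003
R(baseband processor) = exp(−0.000471 × 500) = 0.79018
R(site controller) = exp(−0.000629 × 500) = 0.73015
Series (rectifier module and backhaul modem): 0.76990 × 0.93988 = 0.72361
Series (power amplifier and baseband processor): 0.89003 × 0.79018 = 0.70328
Parallel ([0.72361] and [0.70328]): 1 − (1 − 0.72361)(1 − 0.70328) = 0.91799
Series (antenna feeder, [0.91799], and site controller): 0.77997 × 0.91799 × 0.73015 = 0.52279
Parallel (duplexer and [0.52279]): 1 − (1 − 0.90983)(1 − 0.52279) = 0.957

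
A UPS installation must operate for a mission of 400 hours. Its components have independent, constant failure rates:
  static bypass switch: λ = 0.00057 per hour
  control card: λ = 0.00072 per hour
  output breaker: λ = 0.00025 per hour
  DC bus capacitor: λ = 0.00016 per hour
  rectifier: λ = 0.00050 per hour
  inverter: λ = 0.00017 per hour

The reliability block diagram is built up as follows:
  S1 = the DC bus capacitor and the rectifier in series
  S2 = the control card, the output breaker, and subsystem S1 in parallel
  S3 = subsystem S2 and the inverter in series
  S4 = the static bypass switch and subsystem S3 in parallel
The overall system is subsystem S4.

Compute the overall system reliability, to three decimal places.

0.986

R(static bypass switch) = exp(−0.00057 × 400) = 0.79612
R(control card) = exp(−0.00072 × 400) = 0.74976
R(output breaker) = exp(−0.00025 × 400) = 0.90484
R(DC bus capacitor) = exp(−0.00016 × 400) = 0.93800
R(rectifier) = exp(−0.00050 × 400) = 0.81873
R(inverter) = exp(−0.00017 × 400) = 0.93426
Series (DC bus capacitor and rectifier): 0.93800 × 0.81873 = 0.76797
Parallel (control card, output breaker, and [0.76797]): 1 − (1 − 0.74976)(1 − 0.90484)(1 − 0.76797) = 0.99447
Series ([0.99447] and inverter): 0.99447 × 0.93426 = 0.92909
Parallel (static bypass switch and [0.92909]): 1 − (1 − 0.79612)(1 − 0.92909) = 0.986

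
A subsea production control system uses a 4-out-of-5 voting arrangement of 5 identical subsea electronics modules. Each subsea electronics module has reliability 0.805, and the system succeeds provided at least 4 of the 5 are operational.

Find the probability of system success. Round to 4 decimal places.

R = Σ_{i=4}^{5} C(5,i) p^i (1−p)^{5−i} with p = 0.805
C(5,4)·0.805^4·0.195^1 = 0.409438
C(5,5)·0.805^5·0.195^0 = 0.338049
Sum = 0.7475

0.7475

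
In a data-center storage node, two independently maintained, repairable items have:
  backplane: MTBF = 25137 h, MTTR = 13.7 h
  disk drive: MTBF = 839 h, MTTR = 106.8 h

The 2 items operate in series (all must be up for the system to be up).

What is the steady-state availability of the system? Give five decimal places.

0.88660

A(backplane) = MTBF/(MTBF+MTTR) = 25137/(25137+13.7) = 0.999455
A(disk drive) = MTBF/(MTBF+MTTR) = 839/(839+106.8) = 0.887080
Series availability: 0.999455 × 0.887080 = 0.88660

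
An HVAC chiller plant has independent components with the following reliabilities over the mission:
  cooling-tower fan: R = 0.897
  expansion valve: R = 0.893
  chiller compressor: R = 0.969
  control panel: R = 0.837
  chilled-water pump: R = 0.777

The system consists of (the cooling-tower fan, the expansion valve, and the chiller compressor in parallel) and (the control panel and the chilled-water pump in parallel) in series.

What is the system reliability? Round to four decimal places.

Parallel (cooling-tower fan, expansion valve, and chiller compressor): 1 − (1 − 0.897000)(1 − 0.893000)(1 − 0.969000) = 0.999658
Parallel (control panel and chilled-water pump): 1 − (1 − 0.837000)(1 − 0.777000) = 0.963651
Series ([0.999658] and [0.963651]): 0.999658 × 0.963651 = 0.9633

0.9633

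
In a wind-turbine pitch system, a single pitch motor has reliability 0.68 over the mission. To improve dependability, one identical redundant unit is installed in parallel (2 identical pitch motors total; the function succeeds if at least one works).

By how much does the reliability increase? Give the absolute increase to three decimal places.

R_before = 0.68
R_after = 1 − (1 − 0.68)^2 = 0.898
ΔR = 0.898 − 0.68 = 0.218

0.218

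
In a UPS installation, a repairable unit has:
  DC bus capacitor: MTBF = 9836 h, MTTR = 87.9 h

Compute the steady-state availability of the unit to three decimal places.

0.991

A(DC bus capacitor) = MTBF/(MTBF+MTTR) = 9836/(9836+87.9) = 0.991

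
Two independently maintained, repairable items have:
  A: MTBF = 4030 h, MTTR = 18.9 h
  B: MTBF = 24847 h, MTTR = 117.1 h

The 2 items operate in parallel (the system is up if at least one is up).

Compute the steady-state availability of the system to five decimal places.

A(A) = MTBF/(MTBF+MTTR) = 4030/(4030+18.9) = 0.995332
A(B) = MTBF/(MTBF+MTTR) = 24847/(24847+117.1) = 0.995309
Parallel availability: 1 − (1 − 0.995332)(1 − 0.995309) = 0.99998

0.99998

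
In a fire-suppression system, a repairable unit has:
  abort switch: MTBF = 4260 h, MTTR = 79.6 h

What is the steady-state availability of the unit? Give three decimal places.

A(abort switch) = MTBF/(MTBF+MTTR) = 4260/(4260+79.6) = 0.982

0.982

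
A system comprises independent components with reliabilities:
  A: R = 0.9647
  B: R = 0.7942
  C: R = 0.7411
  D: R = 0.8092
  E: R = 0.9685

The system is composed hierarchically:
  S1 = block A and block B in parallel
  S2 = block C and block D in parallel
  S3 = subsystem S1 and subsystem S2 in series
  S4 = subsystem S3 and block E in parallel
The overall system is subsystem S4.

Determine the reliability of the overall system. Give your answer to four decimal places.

Parallel (A and B): 1 − (1 − 0.964700)(1 − 0.794200) = 0.992735
Parallel (C and D): 1 − (1 − 0.741100)(1 − 0.809200) = 0.950602
Series ([0.992735] and [0.950602]): 0.992735 × 0.950602 = 0.943696
Parallel ([0.943696] and E): 1 − (1 − 0.943696)(1 − 0.968500) = 0.9982

0.9982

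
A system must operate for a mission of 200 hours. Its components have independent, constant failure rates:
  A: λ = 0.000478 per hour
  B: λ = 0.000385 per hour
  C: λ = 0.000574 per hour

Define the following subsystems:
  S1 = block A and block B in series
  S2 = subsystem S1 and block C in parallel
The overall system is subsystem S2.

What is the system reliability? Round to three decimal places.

R(A) = exp(−0.000478 × 200) = 0.90883
R(B) = exp(−0.000385 × 200) = 0.92589
R(C) = exp(−0.000574 × 200) = 0.89154
Series (A and B): 0.90883 × 0.92589 = 0.84148
Parallel ([0.84148] and C): 1 − (1 − 0.84148)(1 − 0.89154) = 0.983

0.983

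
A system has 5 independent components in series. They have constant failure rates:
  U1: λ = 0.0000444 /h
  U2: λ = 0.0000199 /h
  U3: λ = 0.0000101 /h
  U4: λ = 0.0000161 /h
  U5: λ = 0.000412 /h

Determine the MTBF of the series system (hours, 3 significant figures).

1990

Series of exponential components: λ_sys = Σ λ_i
λ_sys = 0.0000444 + 0.0000199 + 0.0000101 + 0.0000161 + 0.000412 = 5.0250e-04 /h
MTBF = 1 / λ_sys = 1990 h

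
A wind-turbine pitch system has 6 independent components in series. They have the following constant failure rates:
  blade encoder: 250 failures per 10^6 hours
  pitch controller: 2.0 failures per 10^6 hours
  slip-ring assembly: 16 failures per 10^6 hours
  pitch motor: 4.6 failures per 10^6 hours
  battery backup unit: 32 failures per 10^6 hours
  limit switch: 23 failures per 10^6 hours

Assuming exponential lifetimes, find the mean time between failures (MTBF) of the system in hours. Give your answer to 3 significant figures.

3050

Series of exponential components: λ_sys = Σ λ_i
λ_sys = 0.00025 + 0.0000020 + 0.000016 + 0.0000046 + 0.000032 + 0.000023 = 3.2760e-04 /h
MTBF = 1 / λ_sys = 3050 h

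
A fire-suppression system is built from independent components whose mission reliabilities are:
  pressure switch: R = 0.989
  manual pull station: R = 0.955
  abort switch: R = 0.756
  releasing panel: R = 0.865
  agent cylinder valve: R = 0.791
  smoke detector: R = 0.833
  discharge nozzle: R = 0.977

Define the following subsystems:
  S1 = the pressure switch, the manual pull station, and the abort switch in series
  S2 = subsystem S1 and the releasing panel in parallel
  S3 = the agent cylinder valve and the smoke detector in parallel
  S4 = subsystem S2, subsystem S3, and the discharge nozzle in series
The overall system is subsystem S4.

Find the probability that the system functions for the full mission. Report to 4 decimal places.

0.9065

Series (pressure switch, manual pull station, and abort switch): 0.989000 × 0.955000 × 0.756000 = 0.714038
Parallel ([0.714038] and releasing panel): 1 − (1 − 0.714038)(1 − 0.865000) = 0.961395
Parallel (agent cylinder valve and smoke detector): 1 − (1 − 0.791000)(1 − 0.833000) = 0.965097
Series ([0.961395], [0.965097], and discharge nozzle): 0.961395 × 0.965097 × 0.977000 = 0.9065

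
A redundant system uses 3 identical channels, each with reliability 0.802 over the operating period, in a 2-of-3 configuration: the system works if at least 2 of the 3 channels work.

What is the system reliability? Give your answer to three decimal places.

0.898

R = Σ_{i=2}^{3} C(3,i) p^i (1−p)^{3−i} with p = 0.802
C(3,2)·0.802^2·0.198^1 = 0.38206
C(3,3)·0.802^3·0.198^0 = 0.51585
Sum = 0.898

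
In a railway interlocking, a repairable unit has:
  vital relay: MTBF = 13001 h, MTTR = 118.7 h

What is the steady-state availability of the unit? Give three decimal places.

0.991

A(vital relay) = MTBF/(MTBF+MTTR) = 13001/(13001+118.7) = 0.991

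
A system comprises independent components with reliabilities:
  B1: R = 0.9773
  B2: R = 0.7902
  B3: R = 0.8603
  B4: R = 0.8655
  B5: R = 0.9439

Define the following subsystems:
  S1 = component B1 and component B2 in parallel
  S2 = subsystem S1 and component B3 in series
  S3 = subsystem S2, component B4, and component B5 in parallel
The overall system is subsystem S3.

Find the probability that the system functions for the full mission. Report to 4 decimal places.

0.9989

Parallel (B1 and B2): 1 − (1 − 0.977300)(1 − 0.790200) = 0.995238
Series ([0.995238] and B3): 0.995238 × 0.860300 = 0.856203
Parallel ([0.856203], B4, and B5): 1 − (1 − 0.856203)(1 − 0.865500)(1 − 0.943900) = 0.9989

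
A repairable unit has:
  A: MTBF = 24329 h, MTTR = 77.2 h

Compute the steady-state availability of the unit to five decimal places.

A(A) = MTBF/(MTBF+MTTR) = 24329/(24329+77.2) = 0.99684

0.99684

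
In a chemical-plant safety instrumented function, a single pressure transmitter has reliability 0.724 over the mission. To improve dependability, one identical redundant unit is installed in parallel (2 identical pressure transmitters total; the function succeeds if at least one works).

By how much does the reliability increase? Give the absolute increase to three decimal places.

0.200

R_before = 0.724
R_after = 1 − (1 − 0.724)^2 = 0.924
ΔR = 0.924 − 0.724 = 0.200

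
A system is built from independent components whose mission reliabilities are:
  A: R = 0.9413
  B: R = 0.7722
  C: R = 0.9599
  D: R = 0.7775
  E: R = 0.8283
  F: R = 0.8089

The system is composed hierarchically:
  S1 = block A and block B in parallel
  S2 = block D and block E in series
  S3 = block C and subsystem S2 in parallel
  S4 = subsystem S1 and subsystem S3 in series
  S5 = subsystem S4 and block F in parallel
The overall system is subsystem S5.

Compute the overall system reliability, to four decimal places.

0.9948

Parallel (A and B): 1 − (1 − 0.941300)(1 − 0.772200) = 0.986628
Series (D and E): 0.777500 × 0.828300 = 0.644003
Parallel (C and [0.644003]): 1 − (1 − 0.959900)(1 − 0.644003) = 0.985725
Series ([0.986628] and [0.985725]): 0.986628 × 0.985725 = 0.972544
Parallel ([0.972544] and F): 1 − (1 − 0.972544)(1 − 0.808900) = 0.9948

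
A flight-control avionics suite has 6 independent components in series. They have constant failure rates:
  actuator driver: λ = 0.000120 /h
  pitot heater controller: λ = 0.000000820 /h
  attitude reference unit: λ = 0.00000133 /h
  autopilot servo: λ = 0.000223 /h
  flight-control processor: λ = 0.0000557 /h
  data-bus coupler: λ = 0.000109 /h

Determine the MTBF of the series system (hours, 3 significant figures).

1960

Series of exponential components: λ_sys = Σ λ_i
λ_sys = 0.000120 + 0.000000820 + 0.00000133 + 0.000223 + 0.0000557 + 0.000109 = 5.0985e-04 /h
MTBF = 1 / λ_sys = 1960 h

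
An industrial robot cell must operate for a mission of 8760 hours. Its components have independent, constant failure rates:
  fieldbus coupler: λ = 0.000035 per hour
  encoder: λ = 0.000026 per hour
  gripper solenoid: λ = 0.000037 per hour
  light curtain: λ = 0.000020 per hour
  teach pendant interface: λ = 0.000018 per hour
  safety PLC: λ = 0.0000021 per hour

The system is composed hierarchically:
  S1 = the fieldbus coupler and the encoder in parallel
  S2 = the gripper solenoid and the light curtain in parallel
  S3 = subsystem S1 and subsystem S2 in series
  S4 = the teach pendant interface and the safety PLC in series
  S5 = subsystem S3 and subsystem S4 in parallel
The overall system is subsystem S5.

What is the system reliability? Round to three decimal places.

0.985

R(fieldbus coupler) = exp(−0.000035 × 8760) = 0.73594
R(encoder) = exp(−0.000026 × 8760) = 0.79632
R(gripper solenoid) = exp(−0.000037 × 8760) = 0.72316
R(light curtain) = exp(−0.000020 × 8760) = 0.83929
R(teach pendant interface) = exp(−0.000018 × 8760) = 0.85412
R(safety PLC) = exp(−0.0000021 × 8760) = 0.98177
Parallel (fieldbus coupler and encoder): 1 − (1 − 0.73594)(1 − 0.79632) = 0.94622
Parallel (gripper solenoid and light curtain): 1 − (1 − 0.72316)(1 − 0.83929) = 0.95551
Series ([0.94622] and [0.95551]): 0.94622 × 0.95551 = 0.90412
Series (teach pendant interface and safety PLC): 0.85412 × 0.98177 = 0.83855
Parallel ([0.90412] and [0.83855]): 1 − (1 − 0.90412)(1 − 0.83855) = 0.985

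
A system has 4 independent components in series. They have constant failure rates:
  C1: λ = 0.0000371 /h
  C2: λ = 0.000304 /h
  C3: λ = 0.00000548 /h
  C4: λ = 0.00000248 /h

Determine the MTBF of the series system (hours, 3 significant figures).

Series of exponential components: λ_sys = Σ λ_i
λ_sys = 0.0000371 + 0.000304 + 0.00000548 + 0.00000248 = 3.4906e-04 /h
MTBF = 1 / λ_sys = 2860 h

2860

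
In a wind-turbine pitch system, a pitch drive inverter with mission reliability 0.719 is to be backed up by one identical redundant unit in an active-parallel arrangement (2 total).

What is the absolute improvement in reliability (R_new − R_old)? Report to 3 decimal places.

0.202

R_before = 0.719
R_after = 1 − (1 − 0.719)^2 = 0.921
ΔR = 0.921 − 0.719 = 0.202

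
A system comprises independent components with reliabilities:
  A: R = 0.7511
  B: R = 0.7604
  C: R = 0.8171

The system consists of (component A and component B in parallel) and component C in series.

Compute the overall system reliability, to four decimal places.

0.7684

Parallel (A and B): 1 − (1 − 0.751100)(1 − 0.760400) = 0.940364
Series ([0.940364] and C): 0.940364 × 0.817100 = 0.7684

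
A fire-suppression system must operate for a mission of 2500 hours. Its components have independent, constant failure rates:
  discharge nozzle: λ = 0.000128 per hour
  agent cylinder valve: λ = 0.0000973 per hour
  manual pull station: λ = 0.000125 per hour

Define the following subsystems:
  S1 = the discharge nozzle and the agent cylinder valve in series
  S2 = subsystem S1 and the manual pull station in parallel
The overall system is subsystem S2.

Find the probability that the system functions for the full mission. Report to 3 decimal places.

0.884

R(discharge nozzle) = exp(−0.000128 × 2500) = 0.72615
R(agent cylinder valve) = exp(−0.0000973 × 2500) = 0.78408
R(manual pull station) = exp(−0.000125 × 2500) = 0.73162
Series (discharge nozzle and agent cylinder valve): 0.72615 × 0.78408 = 0.56936
Parallel ([0.56936] and manual pull station): 1 − (1 − 0.56936)(1 − 0.73162) = 0.884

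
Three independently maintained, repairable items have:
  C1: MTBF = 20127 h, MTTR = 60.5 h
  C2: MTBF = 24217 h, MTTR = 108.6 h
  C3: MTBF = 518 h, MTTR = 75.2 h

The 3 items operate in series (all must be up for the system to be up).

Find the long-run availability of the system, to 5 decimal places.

0.86673

A(C1) = MTBF/(MTBF+MTTR) = 20127/(20127+60.5) = 0.997003
A(C2) = MTBF/(MTBF+MTTR) = 24217/(24217+108.6) = 0.995536
A(C3) = MTBF/(MTBF+MTTR) = 518/(518+75.2) = 0.873230
Series availability: 0.997003 × 0.995536 × 0.873230 = 0.86673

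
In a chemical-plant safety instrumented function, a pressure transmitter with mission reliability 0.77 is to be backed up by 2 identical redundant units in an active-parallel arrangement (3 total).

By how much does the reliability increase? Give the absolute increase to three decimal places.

0.218

R_before = 0.77
R_after = 1 − (1 − 0.77)^3 = 0.988
ΔR = 0.988 − 0.77 = 0.218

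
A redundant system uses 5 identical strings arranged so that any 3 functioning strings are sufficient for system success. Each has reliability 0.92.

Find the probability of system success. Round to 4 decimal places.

0.9955

R = Σ_{i=3}^{5} C(5,i) p^i (1−p)^{5−i} with p = 0.92
C(5,3)·0.92^3·0.08^2 = 0.049836
C(5,4)·0.92^4·0.08^1 = 0.286557
C(5,5)·0.92^5·0.08^0 = 0.659082
Sum = 0.9955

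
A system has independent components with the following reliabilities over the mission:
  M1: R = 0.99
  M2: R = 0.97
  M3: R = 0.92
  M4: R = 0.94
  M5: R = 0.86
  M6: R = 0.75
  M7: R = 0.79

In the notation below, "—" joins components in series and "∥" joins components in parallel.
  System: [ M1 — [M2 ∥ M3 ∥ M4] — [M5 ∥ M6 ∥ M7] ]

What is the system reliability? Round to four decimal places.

Parallel (M2, M3, and M4): 1 − (1 − 0.970000)(1 − 0.920000)(1 − 0.940000) = 0.999856
Parallel (M5, M6, and M7): 1 − (1 − 0.860000)(1 − 0.750000)(1 − 0.790000) = 0.992650
Series (M1, [0.999856], and [0.992650]): 0.990000 × 0.999856 × 0.992650 = 0.9826

0.9826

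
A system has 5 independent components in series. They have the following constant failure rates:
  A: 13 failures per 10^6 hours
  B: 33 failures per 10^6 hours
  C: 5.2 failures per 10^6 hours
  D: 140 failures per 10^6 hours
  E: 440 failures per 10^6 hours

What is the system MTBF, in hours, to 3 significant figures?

Series of exponential components: λ_sys = Σ λ_i
λ_sys = 0.000013 + 0.000033 + 0.0000052 + 0.00014 + 0.00044 = 6.3120e-04 /h
MTBF = 1 / λ_sys = 1580 h

1580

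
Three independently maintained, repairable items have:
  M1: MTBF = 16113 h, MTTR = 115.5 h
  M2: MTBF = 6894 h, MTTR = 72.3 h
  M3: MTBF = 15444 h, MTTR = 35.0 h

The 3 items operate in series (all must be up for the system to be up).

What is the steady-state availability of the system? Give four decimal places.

A(M1) = MTBF/(MTBF+MTTR) = 16113/(16113+115.5) = 0.992883
A(M2) = MTBF/(MTBF+MTTR) = 6894/(6894+72.3) = 0.989621
A(M3) = MTBF/(MTBF+MTTR) = 15444/(15444+35.0) = 0.997739
Series availability: 0.992883 × 0.989621 × 0.997739 = 0.9804

0.9804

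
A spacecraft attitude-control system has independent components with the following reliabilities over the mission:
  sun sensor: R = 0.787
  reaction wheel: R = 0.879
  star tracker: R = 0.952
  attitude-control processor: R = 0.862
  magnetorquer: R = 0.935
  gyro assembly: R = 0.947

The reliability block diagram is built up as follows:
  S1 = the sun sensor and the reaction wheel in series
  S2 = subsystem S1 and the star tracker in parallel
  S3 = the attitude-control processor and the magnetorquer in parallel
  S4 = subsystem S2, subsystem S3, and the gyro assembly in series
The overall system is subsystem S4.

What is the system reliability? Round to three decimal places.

0.925

Series (sun sensor and reaction wheel): 0.78700 × 0.87900 = 0.69177
Parallel ([0.69177] and star tracker): 1 − (1 − 0.69177)(1 − 0.95200) = 0.98520
Parallel (attitude-control processor and magnetorquer): 1 − (1 − 0.86200)(1 − 0.93500) = 0.99103
Series ([0.98520], [0.99103], and gyro assembly): 0.98520 × 0.99103 × 0.94700 = 0.925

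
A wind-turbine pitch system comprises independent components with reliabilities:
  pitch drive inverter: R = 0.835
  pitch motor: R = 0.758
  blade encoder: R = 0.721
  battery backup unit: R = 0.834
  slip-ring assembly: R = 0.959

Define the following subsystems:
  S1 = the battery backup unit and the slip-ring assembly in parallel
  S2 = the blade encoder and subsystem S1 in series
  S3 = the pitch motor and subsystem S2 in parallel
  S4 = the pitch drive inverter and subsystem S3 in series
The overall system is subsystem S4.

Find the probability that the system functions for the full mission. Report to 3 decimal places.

0.778

Parallel (battery backup unit and slip-ring assembly): 1 − (1 − 0.83400)(1 − 0.95900) = 0.99319
Series (blade encoder and [0.99319]): 0.72100 × 0.99319 = 0.71609
Parallel (pitch motor and [0.71609]): 1 − (1 − 0.75800)(1 − 0.71609) = 0.93129
Series (pitch drive inverter and [0.93129]): 0.83500 × 0.93129 = 0.778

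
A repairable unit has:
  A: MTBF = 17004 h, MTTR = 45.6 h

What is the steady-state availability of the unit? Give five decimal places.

A(A) = MTBF/(MTBF+MTTR) = 17004/(17004+45.6) = 0.99733

0.99733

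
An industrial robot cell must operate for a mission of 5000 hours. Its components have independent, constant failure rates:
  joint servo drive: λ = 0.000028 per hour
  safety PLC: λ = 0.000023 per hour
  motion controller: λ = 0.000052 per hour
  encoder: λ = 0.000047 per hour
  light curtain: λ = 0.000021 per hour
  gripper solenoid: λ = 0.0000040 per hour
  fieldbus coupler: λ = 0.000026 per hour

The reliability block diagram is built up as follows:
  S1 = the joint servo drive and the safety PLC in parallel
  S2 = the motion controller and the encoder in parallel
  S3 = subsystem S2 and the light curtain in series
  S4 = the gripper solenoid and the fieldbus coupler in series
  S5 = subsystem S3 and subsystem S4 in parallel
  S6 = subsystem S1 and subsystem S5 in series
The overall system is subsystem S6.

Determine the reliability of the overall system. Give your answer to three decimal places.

R(joint servo drive) = exp(−0.000028 × 5000) = 0.86936
R(safety PLC) = exp(−0.000023 × 5000) = 0.89137
R(motion controller) = exp(−0.000052 × 5000) = 0.77105
R(encoder) = exp(−0.000047 × 5000) = 0.79057
R(light curtain) = exp(−0.000021 × 5000) = 0.90032
R(gripper solenoid) = exp(−0.0000040 × 5000) = 0.98020
R(fieldbus coupler) = exp(−0.000026 × 5000) = 0.87810
Parallel (joint servo drive and safety PLC): 1 − (1 − 0.86936)(1 − 0.89137) = 0.98581
Parallel (motion controller and encoder): 1 − (1 − 0.77105)(1 − 0.79057) = 0.95205
Series ([0.95205] and light curtain): 0.95205 × 0.90032 = 0.85715
Series (gripper solenoid and fieldbus coupler): 0.98020 × 0.87810 = 0.86071
Parallel ([0.85715] and [0.86071]): 1 − (1 − 0.85715)(1 − 0.86071) = 0.98010
Series ([0.98581] and [0.98010]): 0.98581 × 0.98010 = 0.966

0.966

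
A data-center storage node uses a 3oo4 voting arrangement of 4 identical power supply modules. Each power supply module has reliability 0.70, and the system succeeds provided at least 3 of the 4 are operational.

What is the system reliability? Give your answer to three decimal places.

0.652

R = Σ_{i=3}^{4} C(4,i) p^i (1−p)^{4−i} with p = 0.70
C(4,3)·0.70^3·0.30^1 = 0.41160
C(4,4)·0.70^4·0.30^0 = 0.24010
Sum = 0.652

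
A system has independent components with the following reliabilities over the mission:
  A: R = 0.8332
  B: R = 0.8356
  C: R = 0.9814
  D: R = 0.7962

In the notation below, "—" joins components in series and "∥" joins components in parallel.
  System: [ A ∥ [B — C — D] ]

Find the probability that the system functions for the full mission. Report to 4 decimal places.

0.9421

Series (B, C, and D): 0.835600 × 0.981400 × 0.796200 = 0.652930
Parallel (A and [0.652930]): 1 − (1 − 0.833200)(1 − 0.652930) = 0.9421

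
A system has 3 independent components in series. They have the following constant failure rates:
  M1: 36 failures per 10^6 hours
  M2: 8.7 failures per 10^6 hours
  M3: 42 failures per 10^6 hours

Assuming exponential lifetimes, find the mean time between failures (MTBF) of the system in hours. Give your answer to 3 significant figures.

11500

Series of exponential components: λ_sys = Σ λ_i
λ_sys = 0.000036 + 0.0000087 + 0.000042 = 8.6700e-05 /h
MTBF = 1 / λ_sys = 11500 h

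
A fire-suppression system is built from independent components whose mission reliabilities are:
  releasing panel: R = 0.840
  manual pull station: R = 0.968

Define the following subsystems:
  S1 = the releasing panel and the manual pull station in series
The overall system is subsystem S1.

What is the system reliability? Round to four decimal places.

Series (releasing panel and manual pull station): 0.840000 × 0.968000 = 0.8131

0.8131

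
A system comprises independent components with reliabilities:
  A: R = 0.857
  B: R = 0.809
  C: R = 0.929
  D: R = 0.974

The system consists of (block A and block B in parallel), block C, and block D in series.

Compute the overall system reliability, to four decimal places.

Parallel (A and B): 1 − (1 − 0.857000)(1 − 0.809000) = 0.972687
Series ([0.972687], C, and D): 0.972687 × 0.929000 × 0.974000 = 0.8801

0.8801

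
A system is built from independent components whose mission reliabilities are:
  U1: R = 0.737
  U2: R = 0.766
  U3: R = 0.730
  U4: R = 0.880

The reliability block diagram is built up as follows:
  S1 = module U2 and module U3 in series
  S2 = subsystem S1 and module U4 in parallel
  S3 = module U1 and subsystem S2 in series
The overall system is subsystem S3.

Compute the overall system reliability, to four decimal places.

Series (U2 and U3): 0.766000 × 0.730000 = 0.559180
Parallel ([0.559180] and U4): 1 − (1 − 0.559180)(1 − 0.880000) = 0.947102
Series (U1 and [0.947102]): 0.737000 × 0.947102 = 0.6980

0.6980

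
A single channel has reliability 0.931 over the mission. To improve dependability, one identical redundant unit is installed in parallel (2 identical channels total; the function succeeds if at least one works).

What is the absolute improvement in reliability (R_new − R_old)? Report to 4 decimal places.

0.0642

R_before = 0.931
R_after = 1 − (1 − 0.931)^2 = 0.9952
ΔR = 0.9952 − 0.931 = 0.0642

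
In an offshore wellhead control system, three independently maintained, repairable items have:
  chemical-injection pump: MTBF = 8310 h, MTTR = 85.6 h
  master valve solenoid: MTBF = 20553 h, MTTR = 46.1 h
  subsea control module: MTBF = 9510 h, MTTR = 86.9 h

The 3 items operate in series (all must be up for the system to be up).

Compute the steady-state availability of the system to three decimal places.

A(chemical-injection pump) = MTBF/(MTBF+MTTR) = 8310/(8310+85.6) = 0.989804
A(master valve solenoid) = MTBF/(MTBF+MTTR) = 20553/(20553+46.1) = 0.997762
A(subsea control module) = MTBF/(MTBF+MTTR) = 9510/(9510+86.9) = 0.990945
Series availability: 0.989804 × 0.997762 × 0.990945 = 0.979

0.979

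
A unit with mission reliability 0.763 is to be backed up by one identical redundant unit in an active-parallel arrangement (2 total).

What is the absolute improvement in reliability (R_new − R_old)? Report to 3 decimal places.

R_before = 0.763
R_after = 1 − (1 − 0.763)^2 = 0.944
ΔR = 0.944 − 0.763 = 0.181

0.181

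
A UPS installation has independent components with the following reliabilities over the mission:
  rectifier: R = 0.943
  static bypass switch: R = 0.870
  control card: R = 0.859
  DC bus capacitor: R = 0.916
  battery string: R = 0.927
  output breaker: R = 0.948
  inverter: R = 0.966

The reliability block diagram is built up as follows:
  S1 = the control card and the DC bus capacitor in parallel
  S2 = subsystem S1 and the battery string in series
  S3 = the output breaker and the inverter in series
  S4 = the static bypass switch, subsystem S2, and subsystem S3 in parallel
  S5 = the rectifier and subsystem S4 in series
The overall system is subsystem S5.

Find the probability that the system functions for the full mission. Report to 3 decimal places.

Parallel (control card and DC bus capacitor): 1 − (1 − 0.85900)(1 − 0.91600) = 0.98816
Series ([0.98816] and battery string): 0.98816 × 0.92700 = 0.91602
Series (output breaker and inverter): 0.94800 × 0.96600 = 0.91577
Parallel (static bypass switch, [0.91602], and [0.91577]): 1 − (1 − 0.87000)(1 − 0.91602)(1 − 0.91577) = 0.99908
Series (rectifier and [0.99908]): 0.94300 × 0.99908 = 0.942

0.942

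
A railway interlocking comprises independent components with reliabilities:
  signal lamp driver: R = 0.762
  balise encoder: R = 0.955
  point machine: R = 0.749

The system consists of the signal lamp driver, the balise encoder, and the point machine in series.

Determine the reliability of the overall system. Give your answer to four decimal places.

0.5451

Series (signal lamp driver, balise encoder, and point machine): 0.762000 × 0.955000 × 0.749000 = 0.5451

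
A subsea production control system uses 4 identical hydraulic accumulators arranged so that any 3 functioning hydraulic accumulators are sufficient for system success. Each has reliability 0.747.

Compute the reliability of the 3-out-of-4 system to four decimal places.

0.7332

R = Σ_{i=3}^{4} C(4,i) p^i (1−p)^{4−i} with p = 0.747
C(4,3)·0.747^3·0.253^1 = 0.421835
C(4,4)·0.747^4·0.253^0 = 0.311374
Sum = 0.7332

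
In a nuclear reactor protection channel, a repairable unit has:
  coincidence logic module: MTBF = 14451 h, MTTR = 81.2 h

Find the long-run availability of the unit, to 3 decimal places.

0.994

A(coincidence logic module) = MTBF/(MTBF+MTTR) = 14451/(14451+81.2) = 0.994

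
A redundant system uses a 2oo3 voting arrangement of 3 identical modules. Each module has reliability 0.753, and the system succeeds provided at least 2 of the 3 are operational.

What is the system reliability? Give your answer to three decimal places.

R = Σ_{i=2}^{3} C(3,i) p^i (1−p)^{3−i} with p = 0.753
C(3,2)·0.753^2·0.247^1 = 0.42015
C(3,3)·0.753^3·0.247^0 = 0.42696
Sum = 0.847

0.847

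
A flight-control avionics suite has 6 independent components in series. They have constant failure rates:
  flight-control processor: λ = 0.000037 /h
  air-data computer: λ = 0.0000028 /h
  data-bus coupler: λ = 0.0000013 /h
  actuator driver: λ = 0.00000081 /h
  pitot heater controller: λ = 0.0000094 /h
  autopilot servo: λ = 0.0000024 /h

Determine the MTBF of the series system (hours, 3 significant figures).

Series of exponential components: λ_sys = Σ λ_i
λ_sys = 0.000037 + 0.0000028 + 0.0000013 + 0.00000081 + 0.0000094 + 0.0000024 = 5.3710e-05 /h
MTBF = 1 / λ_sys = 18600 h

18600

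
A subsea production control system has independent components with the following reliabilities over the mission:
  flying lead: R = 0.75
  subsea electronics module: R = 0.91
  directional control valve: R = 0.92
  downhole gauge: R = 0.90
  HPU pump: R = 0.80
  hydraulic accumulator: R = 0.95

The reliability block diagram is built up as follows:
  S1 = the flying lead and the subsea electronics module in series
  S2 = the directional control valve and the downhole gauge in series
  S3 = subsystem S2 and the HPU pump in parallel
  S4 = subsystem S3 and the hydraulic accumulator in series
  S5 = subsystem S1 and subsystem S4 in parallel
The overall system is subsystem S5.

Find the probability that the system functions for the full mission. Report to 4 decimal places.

0.9737

Series (flying lead and subsea electronics module): 0.750000 × 0.910000 = 0.682500
Series (directional control valve and downhole gauge): 0.920000 × 0.900000 = 0.828000
Parallel ([0.828000] and HPU pump): 1 − (1 − 0.828000)(1 − 0.800000) = 0.965600
Series ([0.965600] and hydraulic accumulator): 0.965600 × 0.950000 = 0.917320
Parallel ([0.682500] and [0.917320]): 1 − (1 − 0.682500)(1 − 0.917320) = 0.9737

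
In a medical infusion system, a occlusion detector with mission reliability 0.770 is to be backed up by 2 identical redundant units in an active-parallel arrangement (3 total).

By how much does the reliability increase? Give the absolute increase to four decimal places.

0.2178

R_before = 0.770
R_after = 1 − (1 − 0.770)^3 = 0.9878
ΔR = 0.9878 − 0.770 = 0.2178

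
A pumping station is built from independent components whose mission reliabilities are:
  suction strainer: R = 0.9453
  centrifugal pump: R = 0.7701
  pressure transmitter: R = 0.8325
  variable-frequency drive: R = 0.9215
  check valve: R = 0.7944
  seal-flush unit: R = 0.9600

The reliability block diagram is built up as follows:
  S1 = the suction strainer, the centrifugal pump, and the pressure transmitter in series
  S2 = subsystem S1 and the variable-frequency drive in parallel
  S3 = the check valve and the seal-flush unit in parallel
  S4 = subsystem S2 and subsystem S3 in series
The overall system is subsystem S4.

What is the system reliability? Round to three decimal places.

Series (suction strainer, centrifugal pump, and pressure transmitter): 0.94530 × 0.77010 × 0.83250 = 0.60604
Parallel ([0.60604] and variable-frequency drive): 1 − (1 − 0.60604)(1 − 0.92150) = 0.96907
Parallel (check valve and seal-flush unit): 1 − (1 − 0.79440)(1 − 0.96000) = 0.99178
Series ([0.96907] and [0.99178]): 0.96907 × 0.99178 = 0.961

0.961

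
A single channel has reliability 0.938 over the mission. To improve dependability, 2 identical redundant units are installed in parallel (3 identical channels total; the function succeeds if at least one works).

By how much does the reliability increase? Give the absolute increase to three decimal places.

R_before = 0.938
R_after = 1 − (1 − 0.938)^3 = 1.000
ΔR = 1.000 − 0.938 = 0.062

0.062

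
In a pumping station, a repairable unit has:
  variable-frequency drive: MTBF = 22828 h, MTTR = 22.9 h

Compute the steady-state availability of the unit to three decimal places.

A(variable-frequency drive) = MTBF/(MTBF+MTTR) = 22828/(22828+22.9) = 0.999

0.999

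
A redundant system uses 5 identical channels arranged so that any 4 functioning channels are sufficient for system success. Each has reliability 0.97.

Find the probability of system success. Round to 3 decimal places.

R = Σ_{i=4}^{5} C(5,i) p^i (1−p)^{5−i} with p = 0.97
C(5,4)·0.97^4·0.03^1 = 0.13279
C(5,5)·0.97^5·0.03^0 = 0.85873
Sum = 0.992

0.992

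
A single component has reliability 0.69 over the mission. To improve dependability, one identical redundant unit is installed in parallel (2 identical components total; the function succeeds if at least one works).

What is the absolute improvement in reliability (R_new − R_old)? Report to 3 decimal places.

R_before = 0.69
R_after = 1 − (1 − 0.69)^2 = 0.904
ΔR = 0.904 − 0.69 = 0.214

0.214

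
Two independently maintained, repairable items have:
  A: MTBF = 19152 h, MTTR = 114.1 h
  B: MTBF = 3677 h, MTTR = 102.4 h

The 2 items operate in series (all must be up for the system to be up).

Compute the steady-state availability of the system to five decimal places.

0.96714

A(A) = MTBF/(MTBF+MTTR) = 19152/(19152+114.1) = 0.994078
A(B) = MTBF/(MTBF+MTTR) = 3677/(3677+102.4) = 0.972906
Series availability: 0.994078 × 0.972906 = 0.96714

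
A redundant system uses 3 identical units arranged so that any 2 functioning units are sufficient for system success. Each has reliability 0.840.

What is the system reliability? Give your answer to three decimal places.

0.931

R = Σ_{i=2}^{3} C(3,i) p^i (1−p)^{3−i} with p = 0.840
C(3,2)·0.840^2·0.160^1 = 0.33869
C(3,3)·0.840^3·0.160^0 = 0.59270
Sum = 0.931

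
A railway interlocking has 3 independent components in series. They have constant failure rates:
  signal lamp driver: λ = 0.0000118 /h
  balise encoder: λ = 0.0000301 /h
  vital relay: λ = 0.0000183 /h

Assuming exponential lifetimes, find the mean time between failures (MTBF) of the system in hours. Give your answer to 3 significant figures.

16600

Series of exponential components: λ_sys = Σ λ_i
λ_sys = 0.0000118 + 0.0000301 + 0.0000183 = 6.0200e-05 /h
MTBF = 1 / λ_sys = 16600 h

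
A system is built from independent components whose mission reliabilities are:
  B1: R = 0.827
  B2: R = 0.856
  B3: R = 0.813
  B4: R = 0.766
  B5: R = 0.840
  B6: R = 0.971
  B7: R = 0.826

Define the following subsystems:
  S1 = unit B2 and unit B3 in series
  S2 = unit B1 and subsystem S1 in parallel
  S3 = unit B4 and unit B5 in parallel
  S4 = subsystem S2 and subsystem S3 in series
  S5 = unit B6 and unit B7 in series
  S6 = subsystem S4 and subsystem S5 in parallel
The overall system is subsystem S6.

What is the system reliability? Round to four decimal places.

Series (B2 and B3): 0.856000 × 0.813000 = 0.695928
Parallel (B1 and [0.695928]): 1 − (1 − 0.827000)(1 − 0.695928) = 0.947396
Parallel (B4 and B5): 1 − (1 − 0.766000)(1 − 0.840000) = 0.962560
Series ([0.947396] and [0.962560]): 0.947396 × 0.962560 = 0.911925
Series (B6 and B7): 0.971000 × 0.826000 = 0.802046
Parallel ([0.911925] and [0.802046]): 1 − (1 − 0.911925)(1 − 0.802046) = 0.9826

0.9826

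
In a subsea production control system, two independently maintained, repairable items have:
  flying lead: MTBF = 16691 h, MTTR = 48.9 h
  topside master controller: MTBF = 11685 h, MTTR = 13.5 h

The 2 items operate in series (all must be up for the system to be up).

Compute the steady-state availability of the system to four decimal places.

0.9959

A(flying lead) = MTBF/(MTBF+MTTR) = 16691/(16691+48.9) = 0.997079
A(topside master controller) = MTBF/(MTBF+MTTR) = 11685/(11685+13.5) = 0.998846
Series availability: 0.997079 × 0.998846 = 0.9959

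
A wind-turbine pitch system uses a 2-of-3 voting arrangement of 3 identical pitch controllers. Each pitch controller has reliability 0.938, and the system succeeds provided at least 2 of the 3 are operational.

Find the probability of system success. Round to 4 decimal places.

0.9889

R = Σ_{i=2}^{3} C(3,i) p^i (1−p)^{3−i} with p = 0.938
C(3,2)·0.938^2·0.062^1 = 0.163651
C(3,3)·0.938^3·0.062^0 = 0.825294
Sum = 0.9889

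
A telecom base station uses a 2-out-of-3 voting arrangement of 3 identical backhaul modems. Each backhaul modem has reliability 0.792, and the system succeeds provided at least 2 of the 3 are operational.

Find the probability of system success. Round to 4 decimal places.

R = Σ_{i=2}^{3} C(3,i) p^i (1−p)^{3−i} with p = 0.792
C(3,2)·0.792^2·0.208^1 = 0.391413
C(3,3)·0.792^3·0.208^0 = 0.496793
Sum = 0.8882

0.8882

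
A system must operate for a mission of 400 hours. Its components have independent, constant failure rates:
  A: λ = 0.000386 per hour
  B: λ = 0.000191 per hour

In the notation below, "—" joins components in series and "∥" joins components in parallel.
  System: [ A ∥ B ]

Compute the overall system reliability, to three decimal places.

0.989

R(A) = exp(−0.000386 × 400) = 0.85693
R(B) = exp(−0.000191 × 400) = 0.92645
Parallel (A and B): 1 − (1 − 0.85693)(1 − 0.92645) = 0.989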